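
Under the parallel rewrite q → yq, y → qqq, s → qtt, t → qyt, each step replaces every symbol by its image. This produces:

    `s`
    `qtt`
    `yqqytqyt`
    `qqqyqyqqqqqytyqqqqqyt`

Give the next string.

yqyqyqqqqyqqqqyqyqyqyqyqqqqqytqqqyqyqyqyqyqqqqqyt

Applying the rule to each of the 21 symbols of qqqyqyqqqqqytyqqqqqyt gives the pieces yq yq yq qqq yq qqq yq yq yq yq yq qqq qyt qqq yq yq yq yq yq qqq qyt, which concatenate to the answer.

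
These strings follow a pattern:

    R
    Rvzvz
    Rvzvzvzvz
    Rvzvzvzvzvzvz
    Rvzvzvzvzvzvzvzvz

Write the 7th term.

Rvzvzvzvzvzvzvzvzvzvzvzvz

Every step adds vzvz to the end: s(k+1) = s(k)·vzvz.
From Rvzvzvzvzvzvzvzvz, 2 further steps: Rvzvzvzvzvzvzvzvz → Rvzvzvzvzvzvzvzvzvzvz → (answer).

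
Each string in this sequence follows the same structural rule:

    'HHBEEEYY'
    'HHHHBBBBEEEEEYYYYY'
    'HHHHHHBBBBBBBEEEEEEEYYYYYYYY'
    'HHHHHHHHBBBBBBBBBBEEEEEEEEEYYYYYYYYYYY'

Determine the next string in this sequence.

HHHHHHHHHHBBBBBBBBBBBBBEEEEEEEEEEEYYYYYYYYYYYYYY

Reading off run lengths: H runs 2, 4, 6, 8; B runs 1, 4, 7, 10; E runs 3, 5, 7, 9; Y runs 2, 5, 8, 11 — each is linear in n (n = 1, 2, …).
Setting n = 5 gives 10, 13, 11, 14 characters in each block.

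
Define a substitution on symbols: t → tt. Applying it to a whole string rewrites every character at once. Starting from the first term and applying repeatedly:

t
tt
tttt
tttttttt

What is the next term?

tttttttttttttttt

Expanding tttttttt: t→tt, t→tt, t→tt, t→tt, t→tt, t→tt, t→tt, t→tt. Concatenated: tt tt tt tt tt tt tt tt.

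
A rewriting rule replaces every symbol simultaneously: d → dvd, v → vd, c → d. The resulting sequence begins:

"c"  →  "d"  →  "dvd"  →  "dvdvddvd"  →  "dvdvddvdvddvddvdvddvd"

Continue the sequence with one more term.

dvdvddvdvddvddvdvddvdvddvddvdvddvddvdvddvdvddvddvdvddvd

φ(dvdvddvdvddvddvdvddvd) expands symbol-by-symbol to dvd vd dvd vd dvd dvd vd dvd vd dvd dvd vd dvd dvd vd dvd vd dvd dvd vd dvd; joining the 21 pieces gives the next term.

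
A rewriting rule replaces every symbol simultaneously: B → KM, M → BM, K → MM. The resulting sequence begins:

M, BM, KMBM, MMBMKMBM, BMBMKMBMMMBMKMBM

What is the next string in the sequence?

KMBMKMBMMMBMKMBMBMBMKMBMMMBMKMBM

Replace each of the 16 characters of BMBMKMBMMMBMKMBM in place — KM BM KM BM MM BM KM BM BM BM KM BM MM BM KM BM — and concatenate.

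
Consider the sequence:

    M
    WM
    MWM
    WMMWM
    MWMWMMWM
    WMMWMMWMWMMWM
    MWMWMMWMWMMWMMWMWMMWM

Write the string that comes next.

WMMWMMWMWMMWMMWMWMMWMWMMWMMWMWMMWM

Each term (from the third on) is the two preceding terms concatenated in order: term 3 = M·WM = MWM.
Continuing: WMMWMMWMWMMWM · MWMWMMWMWMMWMMWMWMMWM gives term 8.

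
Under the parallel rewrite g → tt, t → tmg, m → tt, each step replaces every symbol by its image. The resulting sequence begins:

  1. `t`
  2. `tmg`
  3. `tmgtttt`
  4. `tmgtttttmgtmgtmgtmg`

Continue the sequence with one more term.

Replace each of the 19 characters of tmgtttttmgtmgtmgtmg in place — tmg tt tt tmg tmg tmg tmg tmg tt tt tmg tt tt tmg tt tt tmg tt tt — and concatenate.

tmgtttttmgtmgtmgtmgtmgtttttmgtttttmgtttttmgtttt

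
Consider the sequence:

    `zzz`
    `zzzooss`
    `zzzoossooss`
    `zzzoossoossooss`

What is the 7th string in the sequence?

zzzoossoossoossoossoossooss

Every step adds ooss to the end: s(k+1) = s(k)·ooss.
From zzzoossoossooss, 3 further steps: zzzoossoossooss → zzzoossoossoossooss → zzzoossoossoossoossooss → (answer).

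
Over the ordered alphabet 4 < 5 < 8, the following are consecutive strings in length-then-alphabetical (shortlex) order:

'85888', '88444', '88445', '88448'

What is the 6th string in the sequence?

88455

Continuing the enumeration 2 steps past 88448: 88448 → 88454 → (answer).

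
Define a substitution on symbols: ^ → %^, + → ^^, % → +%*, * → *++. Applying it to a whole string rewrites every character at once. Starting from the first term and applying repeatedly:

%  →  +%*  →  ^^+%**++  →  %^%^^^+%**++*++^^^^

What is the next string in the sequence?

Rewriting the 19 symbols of %^%^^^+%**++*++^^^^ one by one yields +%* %^ +%* %^ %^ %^ ^^ +%* *++ *++ ^^ ^^ *++ ^^ ^^ %^ %^ %^ %^; concatenated:

+%*%^+%*%^%^%^^^+%**++*++^^^^*++^^^^%^%^%^%^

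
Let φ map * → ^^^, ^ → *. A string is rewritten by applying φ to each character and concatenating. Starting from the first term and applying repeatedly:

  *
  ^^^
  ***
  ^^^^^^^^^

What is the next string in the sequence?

*********

Apply φ to ^^^^^^^^^ symbol by symbol: ^→*, ^→*, ^→*, ^→*, ^→*, ^→*, ^→*, ^→*, ^→*; joined: * * * * * * * * *.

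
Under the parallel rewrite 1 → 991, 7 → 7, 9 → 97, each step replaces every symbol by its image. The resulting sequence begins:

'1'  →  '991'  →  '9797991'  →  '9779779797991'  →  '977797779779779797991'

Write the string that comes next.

Replace each of the 21 characters of 977797779779779797991 in place — 97 7 7 7 97 7 7 7 97 7 7 97 7 7 97 7 97 7 97 97 991 — and concatenate.

9777797777977797779779779797991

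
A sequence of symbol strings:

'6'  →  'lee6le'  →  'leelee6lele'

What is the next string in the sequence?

leeleelee6lelele

Each term wraps the previous one in lee on the left and le on the right.
So the next term is lee·leelee6lele·le.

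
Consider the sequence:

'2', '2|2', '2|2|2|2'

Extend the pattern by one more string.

Every step duplicates the string with '|' between the halves.
Doubling 2|2|2|2 with '|' between the halves:

2|2|2|2|2|2|2|2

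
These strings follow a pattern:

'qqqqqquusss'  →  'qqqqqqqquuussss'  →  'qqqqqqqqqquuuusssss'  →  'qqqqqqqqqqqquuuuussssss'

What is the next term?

Each string has the form q^{2n} u^{n-1} s^{n}, where the shown terms are n = 3, 4, 5, 6.
Setting n = 7 gives 14, 6, 7 characters in each block.

qqqqqqqqqqqqqquuuuuusssssss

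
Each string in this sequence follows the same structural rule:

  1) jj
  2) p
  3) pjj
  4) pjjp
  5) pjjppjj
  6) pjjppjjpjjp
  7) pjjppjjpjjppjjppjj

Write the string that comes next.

pjjppjjpjjppjjppjjpjjppjjpjjp

From term 3 onward, concatenate the last term with the second-to-last: p·jj = pjj, pjj·p = pjjp, …
The next term joins pjjppjjpjjppjjppjj and pjjppjjpjjp.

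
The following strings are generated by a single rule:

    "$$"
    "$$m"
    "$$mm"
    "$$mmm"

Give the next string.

$$mmmm

Every step adds m to the end: s(k+1) = s(k)·m.
So the next term is $$mmm·m.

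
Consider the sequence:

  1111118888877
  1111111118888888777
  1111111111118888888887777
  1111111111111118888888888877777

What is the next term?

The n-th term is 3n 1's then 2n+1 8's then n 7's, where the shown terms are n = 2, 3, 4, 5.
For the next term, n = 6, so the run lengths are 18, 13, 6.

1111111111111111118888888888888777777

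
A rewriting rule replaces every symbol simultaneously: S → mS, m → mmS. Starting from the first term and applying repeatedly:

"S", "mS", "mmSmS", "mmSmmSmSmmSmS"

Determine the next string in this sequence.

Rewriting the 13 symbols of mmSmmSmSmmSmS one by one yields mmS mmS mS mmS mmS mS mmS mS mmS mmS mS mmS mS; concatenated:

mmSmmSmSmmSmmSmSmmSmSmmSmmSmSmmSmS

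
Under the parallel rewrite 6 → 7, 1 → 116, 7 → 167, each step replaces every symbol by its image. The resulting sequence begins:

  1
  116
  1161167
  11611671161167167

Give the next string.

11611671161167167116116711611671671167167

Replace each of the 17 characters of 11611671161167167 in place — 116 116 7 116 116 7 167 116 116 7 116 116 7 167 116 7 167 — and concatenate.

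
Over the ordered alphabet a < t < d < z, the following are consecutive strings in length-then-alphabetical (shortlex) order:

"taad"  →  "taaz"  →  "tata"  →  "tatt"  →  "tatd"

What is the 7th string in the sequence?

Stepping forward 2 times from tatd: tatd → tatz, then the target.

tada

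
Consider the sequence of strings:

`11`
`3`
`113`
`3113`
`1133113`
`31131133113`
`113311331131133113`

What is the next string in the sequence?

31131133113113311331131133113

This is a Fibonacci-style word recurrence s(k) = s(k−2)·s(k−1): e.g. 11·3 = 113.
Continuing: 31131133113 · 113311331131133113 gives term 8.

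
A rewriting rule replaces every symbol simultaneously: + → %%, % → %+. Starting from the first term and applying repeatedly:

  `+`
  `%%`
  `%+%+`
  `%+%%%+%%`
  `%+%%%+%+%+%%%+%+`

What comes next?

%+%%%+%+%+%%%+%%%+%%%+%+%+%%%+%%

φ(%+%%%+%+%+%%%+%+) expands symbol-by-symbol to %+ %% %+ %+ %+ %% %+ %% %+ %% %+ %+ %+ %% %+ %%; joining the 16 pieces gives the next term.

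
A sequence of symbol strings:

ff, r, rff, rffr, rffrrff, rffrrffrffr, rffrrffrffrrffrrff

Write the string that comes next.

From term 3 onward, concatenate the last term with the second-to-last: r·ff = rff, rff·r = rffr, …
The next term joins rffrrffrffrrffrrff and rffrrffrffr.

rffrrffrffrrffrrffrffrrffrffr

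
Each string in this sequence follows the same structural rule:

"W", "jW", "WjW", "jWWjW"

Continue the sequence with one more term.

This is a Fibonacci-style word recurrence s(k) = s(k−2)·s(k−1): e.g. W·jW = WjW.
The next term joins WjW and jWWjW.

WjWjWWjW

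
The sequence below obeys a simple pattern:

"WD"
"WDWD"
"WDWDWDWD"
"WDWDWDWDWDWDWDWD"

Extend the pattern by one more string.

Each string is two copies of the previous one concatenated.
So the next term is two copies of WDWDWDWDWDWDWDWD.

WDWDWDWDWDWDWDWDWDWDWDWDWDWDWDWD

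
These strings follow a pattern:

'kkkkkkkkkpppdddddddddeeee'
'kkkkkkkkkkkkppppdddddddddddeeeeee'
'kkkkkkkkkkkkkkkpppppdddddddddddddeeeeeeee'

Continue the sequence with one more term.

The n-th term is 3n k's then n p's then 2n+3 d's then 2n-2 e's, where the shown terms are n = 3, 4, 5.
At n = 6 the blocks have lengths 18, 6, 15, 10.

kkkkkkkkkkkkkkkkkkppppppdddddddddddddddeeeeeeeeee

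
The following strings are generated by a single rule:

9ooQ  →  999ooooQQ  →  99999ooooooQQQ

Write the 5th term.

999999999ooooooooooQQQQQ

Reading off run lengths: 9 runs 1, 3, 5; o runs 2, 4, 6; Q runs 1, 2, 3 — each is linear in n (n = 1, 2, …).
For term 5, n = 5, so the run lengths are 9, 10, 5.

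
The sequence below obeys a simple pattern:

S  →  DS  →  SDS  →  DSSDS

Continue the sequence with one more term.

This is a Fibonacci-style word recurrence s(k) = s(k−2)·s(k−1): e.g. S·DS = SDS.
Continuing: SDS · DSSDS gives term 5.

SDSDSSDS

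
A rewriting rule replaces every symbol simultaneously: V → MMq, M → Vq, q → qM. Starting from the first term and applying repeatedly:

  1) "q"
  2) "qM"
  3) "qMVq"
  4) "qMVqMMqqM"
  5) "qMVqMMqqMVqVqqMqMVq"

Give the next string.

Rewriting the 19 symbols of qMVqMMqqMVqVqqMqMVq one by one yields qM Vq MMq qM Vq Vq qM qM Vq MMq qM MMq qM qM Vq qM Vq MMq qM; concatenated:

qMVqMMqqMVqVqqMqMVqMMqqMMMqqMqMVqqMVqMMqqM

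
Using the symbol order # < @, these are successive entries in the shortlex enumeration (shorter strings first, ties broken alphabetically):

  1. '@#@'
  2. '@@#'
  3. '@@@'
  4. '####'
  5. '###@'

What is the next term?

Find the rightmost character of ###@ below @, bump it to the next letter, and reset everything to its right to #.

##@#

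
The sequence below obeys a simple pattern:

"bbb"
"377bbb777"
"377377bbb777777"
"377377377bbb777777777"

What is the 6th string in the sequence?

s(k+1) = 377·s(k)·777, so each term gains 377 as a prefix and 777 as a suffix.
From 377377377bbb777777777, 2 further steps: 377377377bbb777777777 → 377377377377bbb777777777777 → (answer).

377377377377377bbb777777777777777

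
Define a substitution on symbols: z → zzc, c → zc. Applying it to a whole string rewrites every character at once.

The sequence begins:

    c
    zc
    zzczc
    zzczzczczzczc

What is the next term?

zzczzczczzczzczczzczczzczzczczzczc

Applying the rule to each of the 13 symbols of zzczzczczzczc gives the pieces zzc zzc zc zzc zzc zc zzc zc zzc zzc zc zzc zc, which concatenate to the answer.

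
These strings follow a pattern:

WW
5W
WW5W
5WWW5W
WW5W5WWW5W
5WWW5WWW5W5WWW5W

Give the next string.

This is a Fibonacci-style word recurrence s(k) = s(k−2)·s(k−1): e.g. WW·5W = WW5W.
The next term joins WW5W5WWW5W and 5WWW5WWW5W5WWW5W.

WW5W5WWW5W5WWW5WWW5W5WWW5W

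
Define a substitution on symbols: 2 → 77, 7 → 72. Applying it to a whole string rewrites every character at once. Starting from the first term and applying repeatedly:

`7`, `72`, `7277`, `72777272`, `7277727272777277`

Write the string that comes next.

φ(7277727272777277) expands symbol-by-symbol to 72 77 72 72 72 77 72 77 72 77 72 72 72 77 72 72; joining the 16 pieces gives the next term.

72777272727772777277727272777272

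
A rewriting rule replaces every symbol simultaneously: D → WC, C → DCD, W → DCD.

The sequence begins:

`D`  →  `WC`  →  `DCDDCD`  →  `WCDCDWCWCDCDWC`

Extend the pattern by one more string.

φ(WCDCDWCWCDCDWC) expands symbol-by-symbol to DCD DCD WC DCD WC DCD DCD DCD DCD WC DCD WC DCD DCD; joining the 14 pieces gives the next term.

DCDDCDWCDCDWCDCDDCDDCDDCDWCDCDWCDCDDCD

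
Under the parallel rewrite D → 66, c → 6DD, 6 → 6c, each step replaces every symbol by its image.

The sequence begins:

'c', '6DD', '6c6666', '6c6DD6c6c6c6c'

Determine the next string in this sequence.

φ(6c6DD6c6c6c6c) expands symbol-by-symbol to 6c 6DD 6c 66 66 6c 6DD 6c 6DD 6c 6DD 6c 6DD; joining the 13 pieces gives the next term.

6c6DD6c66666c6DD6c6DD6c6DD6c6DD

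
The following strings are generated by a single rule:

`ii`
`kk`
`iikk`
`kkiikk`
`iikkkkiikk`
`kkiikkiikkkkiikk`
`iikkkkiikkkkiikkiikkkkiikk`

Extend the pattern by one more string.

Each term (from the third on) is the two preceding terms concatenated in order: term 3 = ii·kk = iikk.
The next term joins kkiikkiikkkkiikk and iikkkkiikkkkiikkiikkkkiikk.

kkiikkiikkkkiikkiikkkkiikkkkiikkiikkkkiikk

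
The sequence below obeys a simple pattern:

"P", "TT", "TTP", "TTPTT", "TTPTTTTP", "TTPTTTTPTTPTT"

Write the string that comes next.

Each term (from the third on) is the previous term followed by the one before it: term 3 = TT·P = TTP.
So term 7 is TTPTTTTPTTPTT·TTPTTTTP.

TTPTTTTPTTPTTTTPTTTTP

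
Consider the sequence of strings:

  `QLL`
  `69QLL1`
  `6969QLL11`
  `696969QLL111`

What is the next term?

Every step adds 69 to the front and 1 to the end of the previous string.
One more step from 696969QLL111 gives the answer.

69696969QLL1111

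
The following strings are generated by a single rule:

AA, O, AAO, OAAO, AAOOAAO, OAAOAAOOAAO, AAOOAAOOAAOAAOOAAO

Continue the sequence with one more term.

OAAOAAOOAAOAAOOAAOOAAOAAOOAAO

Each term (from the third on) is the two preceding terms concatenated in order: term 3 = AA·O = AAO.
Continuing: OAAOAAOOAAO · AAOOAAOOAAOAAOOAAO gives term 8.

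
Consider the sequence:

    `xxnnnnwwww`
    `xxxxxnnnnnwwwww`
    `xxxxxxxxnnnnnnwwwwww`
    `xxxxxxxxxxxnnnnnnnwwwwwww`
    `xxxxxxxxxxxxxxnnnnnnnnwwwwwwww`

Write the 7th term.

xxxxxxxxxxxxxxxxxxxxnnnnnnnnnnwwwwwwwwww

Reading off run lengths: x runs 2, 5, 8, 11, 14; n runs 4, 5, 6, 7, 8; w runs 4, 5, 6, 7, 8 — each is linear in n (n = 1, 2, …).
For term 7, n = 7, so the run lengths are 20, 10, 10.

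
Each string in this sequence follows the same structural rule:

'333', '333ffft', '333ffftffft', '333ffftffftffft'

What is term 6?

The strings grow by a fixed suffix ffft each time.
From 333ffftffftffft, 2 further steps: 333ffftffftffft → 333ffftffftffftffft → (answer).

333ffftffftffftffftffft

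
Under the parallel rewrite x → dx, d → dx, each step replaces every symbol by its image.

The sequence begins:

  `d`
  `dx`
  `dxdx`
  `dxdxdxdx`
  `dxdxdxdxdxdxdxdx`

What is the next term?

Rewriting the 16 symbols of dxdxdxdxdxdxdxdx one by one yields dx dx dx dx dx dx dx dx dx dx dx dx dx dx dx dx; concatenated:

dxdxdxdxdxdxdxdxdxdxdxdxdxdxdxdx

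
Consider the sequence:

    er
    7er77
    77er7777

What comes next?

777er777777

s(k+1) = 7·s(k)·77, so each term gains 7 as a prefix and 77 as a suffix.
One more step from 77er7777 gives the answer.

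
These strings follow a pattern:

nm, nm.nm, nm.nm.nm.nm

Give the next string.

nm.nm.nm.nm.nm.nm.nm.nm

Each string is two copies of the previous one joined by '.'.
So the next term is two copies of nm.nm.nm.nm with '.' between the halves.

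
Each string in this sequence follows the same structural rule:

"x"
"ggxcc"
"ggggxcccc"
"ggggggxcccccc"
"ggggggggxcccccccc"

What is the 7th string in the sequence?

s(k+1) = gg·s(k)·cc, so each term gains gg as a prefix and cc as a suffix.
From ggggggggxcccccccc, 2 further steps: ggggggggxcccccccc → ggggggggggxcccccccccc → (answer).

ggggggggggggxcccccccccccc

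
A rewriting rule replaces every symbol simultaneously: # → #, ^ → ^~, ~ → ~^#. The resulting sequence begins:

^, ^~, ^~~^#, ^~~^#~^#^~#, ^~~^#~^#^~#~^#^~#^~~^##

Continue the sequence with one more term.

Applying the rule to each of the 23 symbols of ^~~^#~^#^~#~^#^~#^~~^## gives the pieces ^~ ~^# ~^# ^~ # ~^# ^~ # ^~ ~^# # ~^# ^~ # ^~ ~^# # ^~ ~^# ~^# ^~ # #, which concatenate to the answer.

^~~^#~^#^~#~^#^~#^~~^##~^#^~#^~~^##^~~^#~^#^~##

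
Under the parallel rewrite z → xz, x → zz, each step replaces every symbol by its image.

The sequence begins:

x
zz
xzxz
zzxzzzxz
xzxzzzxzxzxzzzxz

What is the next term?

zzxzzzxzxzxzzzxzzzxzzzxzxzxzzzxz

Applying the rule to each of the 16 symbols of xzxzzzxzxzxzzzxz gives the pieces zz xz zz xz xz xz zz xz zz xz zz xz xz xz zz xz, which concatenate to the answer.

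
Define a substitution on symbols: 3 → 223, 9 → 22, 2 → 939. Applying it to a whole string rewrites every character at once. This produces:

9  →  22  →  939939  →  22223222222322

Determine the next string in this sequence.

939939939939223939939939939939939223939939

φ(22223222222322) expands symbol-by-symbol to 939 939 939 939 223 939 939 939 939 939 939 223 939 939; joining the 14 pieces gives the next term.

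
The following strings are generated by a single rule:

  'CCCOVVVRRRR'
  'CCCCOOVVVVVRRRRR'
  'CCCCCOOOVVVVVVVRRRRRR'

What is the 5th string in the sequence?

CCCCCCCOOOOOVVVVVVVVVVVRRRRRRRR

Each string has the form C^{n+1} O^{n-1} V^{2n-1} R^{n+2}, where the shown terms are n = 2, 3, 4.
Setting n = 6 gives 7, 5, 11, 8 characters in each block.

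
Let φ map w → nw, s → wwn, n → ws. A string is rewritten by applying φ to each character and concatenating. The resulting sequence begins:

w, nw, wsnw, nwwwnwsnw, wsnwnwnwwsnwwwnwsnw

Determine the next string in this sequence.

Applying the rule to each of the 19 symbols of wsnwnwnwwsnwwwnwsnw gives the pieces nw wwn ws nw ws nw ws nw nw wwn ws nw nw nw ws nw wwn ws nw, which concatenate to the answer.

nwwwnwsnwwsnwwsnwnwwwnwsnwnwnwwsnwwwnwsnw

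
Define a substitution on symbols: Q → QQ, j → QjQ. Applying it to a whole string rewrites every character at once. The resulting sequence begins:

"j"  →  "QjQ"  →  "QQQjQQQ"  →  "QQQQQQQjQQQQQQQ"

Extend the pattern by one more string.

QQQQQQQQQQQQQQQjQQQQQQQQQQQQQQQ

Replace each of the 15 characters of QQQQQQQjQQQQQQQ in place — QQ QQ QQ QQ QQ QQ QQ QjQ QQ QQ QQ QQ QQ QQ QQ — and concatenate.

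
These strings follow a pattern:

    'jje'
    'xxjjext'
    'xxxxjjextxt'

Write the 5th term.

xxxxxxxxjjextxtxtxt

Each term wraps the previous one in xx on the left and xt on the right.
From xxxxjjextxt, 2 further steps: xxxxjjextxt → xxxxxxjjextxtxt → (answer).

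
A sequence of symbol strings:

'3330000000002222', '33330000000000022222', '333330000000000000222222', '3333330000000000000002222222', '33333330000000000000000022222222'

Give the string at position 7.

Each string has the form 3^{n} 0^{2n+3} 2^{n+1}, where the shown terms are n = 3, 4, 5, 6, 7.
For term 7, n = 9, so the run lengths are 9, 21, 10.

3333333330000000000000000000002222222222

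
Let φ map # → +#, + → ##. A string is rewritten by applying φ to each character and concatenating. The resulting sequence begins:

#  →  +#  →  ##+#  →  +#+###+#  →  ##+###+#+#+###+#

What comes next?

Rewriting the 16 symbols of ##+###+#+#+###+# one by one yields +# +# ## +# +# +# ## +# ## +# ## +# +# +# ## +#; concatenated:

+#+###+#+#+###+###+###+#+#+###+#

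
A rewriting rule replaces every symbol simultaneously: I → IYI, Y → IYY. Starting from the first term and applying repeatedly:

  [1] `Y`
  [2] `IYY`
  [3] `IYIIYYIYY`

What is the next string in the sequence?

IYIIYYIYIIYIIYYIYYIYIIYYIYY

Rewriting each symbol of IYIIYYIYY: I→IYI, Y→IYY, I→IYI, I→IYI, Y→IYY, Y→IYY, I→IYI, Y→IYY, Y→IYY, which concatenates to IYI IYY IYI IYI IYY IYY IYI IYY IYY.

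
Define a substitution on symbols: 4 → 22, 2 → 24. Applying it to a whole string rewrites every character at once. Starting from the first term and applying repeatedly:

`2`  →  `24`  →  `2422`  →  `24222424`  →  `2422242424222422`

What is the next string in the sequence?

24222424242224222422242424222424

Replace each of the 16 characters of 2422242424222422 in place — 24 22 24 24 24 22 24 22 24 22 24 24 24 22 24 24 — and concatenate.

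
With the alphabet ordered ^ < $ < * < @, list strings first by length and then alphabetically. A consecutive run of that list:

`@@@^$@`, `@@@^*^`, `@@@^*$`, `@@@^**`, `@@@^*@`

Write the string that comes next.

Find the rightmost character of @@@^*@ below @, bump it to the next letter, and reset everything to its right to ^.

@@@^@^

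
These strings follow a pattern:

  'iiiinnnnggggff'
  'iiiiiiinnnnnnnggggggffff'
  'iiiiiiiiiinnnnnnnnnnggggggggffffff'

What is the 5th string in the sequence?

Term n consists of 3n+1 i's, followed by 3n+1 n's, followed by 2n+2 g's, followed by 2n f's (n = 1, 2, …).
At n = 5 the blocks have lengths 16, 16, 12, 10.

iiiiiiiiiiiiiiiinnnnnnnnnnnnnnnnggggggggggggffffffffff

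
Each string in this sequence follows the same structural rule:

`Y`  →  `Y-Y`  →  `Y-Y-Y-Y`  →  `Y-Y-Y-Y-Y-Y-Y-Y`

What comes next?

Each string is two copies of the previous one joined by '-'.
Doubling Y-Y-Y-Y-Y-Y-Y-Y with '-' between the halves:

Y-Y-Y-Y-Y-Y-Y-Y-Y-Y-Y-Y-Y-Y-Y-Y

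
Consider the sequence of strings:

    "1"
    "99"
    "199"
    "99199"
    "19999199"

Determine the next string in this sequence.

This is a Fibonacci-style word recurrence s(k) = s(k−2)·s(k−1): e.g. 1·99 = 199.
Continuing: 99199 · 19999199 gives term 6.

9919919999199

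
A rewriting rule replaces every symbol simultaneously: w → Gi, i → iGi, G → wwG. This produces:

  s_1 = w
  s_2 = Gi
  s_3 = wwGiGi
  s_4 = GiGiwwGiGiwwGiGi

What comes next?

wwGiGiwwGiGiGiGiwwGiGiwwGiGiGiGiwwGiGiwwGiGi

φ(GiGiwwGiGiwwGiGi) expands symbol-by-symbol to wwG iGi wwG iGi Gi Gi wwG iGi wwG iGi Gi Gi wwG iGi wwG iGi; joining the 16 pieces gives the next term.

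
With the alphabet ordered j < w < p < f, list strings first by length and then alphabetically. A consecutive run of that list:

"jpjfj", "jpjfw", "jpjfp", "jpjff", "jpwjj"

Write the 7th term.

Stepping forward 2 times from jpwjj: jpwjj → jpwjw, then the target.

jpwjp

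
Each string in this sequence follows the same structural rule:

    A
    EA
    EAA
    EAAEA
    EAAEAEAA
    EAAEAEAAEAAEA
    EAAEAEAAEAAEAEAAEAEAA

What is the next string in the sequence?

EAAEAEAAEAAEAEAAEAEAAEAAEAEAAEAAEA

This is a Fibonacci-style word recurrence s(k) = s(k−1)·s(k−2): e.g. EA·A = EAA.
So term 8 is EAAEAEAAEAAEAEAAEAEAA·EAAEAEAAEAAEA.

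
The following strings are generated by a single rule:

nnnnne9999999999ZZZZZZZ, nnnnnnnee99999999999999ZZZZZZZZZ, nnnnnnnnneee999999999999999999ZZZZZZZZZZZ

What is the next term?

nnnnnnnnnnneeee9999999999999999999999ZZZZZZZZZZZZZ

Reading off run lengths: n runs 5, 7, 9; e runs 1, 2, 3; 9 runs 10, 14, 18; Z runs 7, 9, 11 — each is linear in n, where the shown terms are n = 2, 3, 4.
Setting n = 5 gives 11, 4, 22, 13 characters in each block.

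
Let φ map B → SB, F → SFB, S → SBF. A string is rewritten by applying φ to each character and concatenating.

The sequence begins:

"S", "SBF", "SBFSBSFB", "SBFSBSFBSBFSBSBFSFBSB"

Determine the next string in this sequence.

Rewriting the 21 symbols of SBFSBSFBSBFSBSBFSFBSB one by one yields SBF SB SFB SBF SB SBF SFB SB SBF SB SFB SBF SB SBF SB SFB SBF SFB SB SBF SB; concatenated:

SBFSBSFBSBFSBSBFSFBSBSBFSBSFBSBFSBSBFSBSFBSBFSFBSBSBFSB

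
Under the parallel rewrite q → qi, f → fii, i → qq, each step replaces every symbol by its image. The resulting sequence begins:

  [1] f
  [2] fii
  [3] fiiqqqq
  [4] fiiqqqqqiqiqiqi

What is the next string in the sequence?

fiiqqqqqiqiqiqiqiqqqiqqqiqqqiqq

Replace each of the 15 characters of fiiqqqqqiqiqiqi in place — fii qq qq qi qi qi qi qi qq qi qq qi qq qi qq — and concatenate.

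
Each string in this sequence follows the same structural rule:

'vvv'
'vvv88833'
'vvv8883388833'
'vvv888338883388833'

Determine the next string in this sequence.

vvv88833888338883388833

Each term is the previous one with 88833 appended.
One more step from vvv888338883388833 gives the answer.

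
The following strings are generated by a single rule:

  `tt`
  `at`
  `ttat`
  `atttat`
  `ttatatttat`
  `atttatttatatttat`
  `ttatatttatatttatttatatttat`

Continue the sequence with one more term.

Each term (from the third on) is the two preceding terms concatenated in order: term 3 = tt·at = ttat.
Continuing: atttatttatatttat · ttatatttatatttatttatatttat gives term 8.

atttatttatatttatttatatttatatttatttatatttat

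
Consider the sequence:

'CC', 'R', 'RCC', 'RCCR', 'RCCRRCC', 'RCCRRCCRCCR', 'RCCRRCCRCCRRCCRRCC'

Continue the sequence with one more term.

RCCRRCCRCCRRCCRRCCRCCRRCCRCCR

From term 3 onward, concatenate the last term with the second-to-last: R·CC = RCC, RCC·R = RCCR, …
So term 8 is RCCRRCCRCCRRCCRRCC·RCCRRCCRCCR.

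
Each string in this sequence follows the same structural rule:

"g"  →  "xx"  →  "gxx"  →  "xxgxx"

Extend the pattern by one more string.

Each term (from the third on) is the two preceding terms concatenated in order: term 3 = g·xx = gxx.
The next term joins gxx and xxgxx.

gxxxxgxx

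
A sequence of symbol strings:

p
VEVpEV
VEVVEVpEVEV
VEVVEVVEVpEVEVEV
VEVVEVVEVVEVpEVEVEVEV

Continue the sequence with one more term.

VEVVEVVEVVEVVEVpEVEVEVEVEV

Every step adds VEV to the front and EV to the end of the previous string.
So the next term is VEV·VEVVEVVEVVEVpEVEVEVEV·EV.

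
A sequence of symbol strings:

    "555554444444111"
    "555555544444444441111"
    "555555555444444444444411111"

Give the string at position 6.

555555555555555444444444444444444444411111111

Reading off run lengths: 5 runs 5, 7, 9; 4 runs 7, 10, 13; 1 runs 3, 4, 5 — each is linear in n, where the shown terms are n = 2, 3, 4.
For term 6, n = 7, so the run lengths are 15, 22, 8.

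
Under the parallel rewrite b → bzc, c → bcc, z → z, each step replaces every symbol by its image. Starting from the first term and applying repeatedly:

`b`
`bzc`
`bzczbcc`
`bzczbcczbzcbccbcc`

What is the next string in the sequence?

φ(bzczbcczbzcbccbcc) expands symbol-by-symbol to bzc z bcc z bzc bcc bcc z bzc z bcc bzc bcc bcc bzc bcc bcc; joining the 17 pieces gives the next term.

bzczbcczbzcbccbcczbzczbccbzcbccbccbzcbccbcc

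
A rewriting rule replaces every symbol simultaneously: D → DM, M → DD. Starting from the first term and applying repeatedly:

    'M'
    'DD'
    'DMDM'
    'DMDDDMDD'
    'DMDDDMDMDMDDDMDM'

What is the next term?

Replace each of the 16 characters of DMDDDMDMDMDDDMDM in place — DM DD DM DM DM DD DM DD DM DD DM DM DM DD DM DD — and concatenate.

DMDDDMDMDMDDDMDDDMDDDMDMDMDDDMDD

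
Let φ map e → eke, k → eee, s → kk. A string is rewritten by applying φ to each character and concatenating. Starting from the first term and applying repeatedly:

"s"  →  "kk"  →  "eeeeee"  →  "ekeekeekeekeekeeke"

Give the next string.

φ(ekeekeekeekeekeeke) expands symbol-by-symbol to eke eee eke eke eee eke eke eee eke eke eee eke eke eee eke eke eee eke; joining the 18 pieces gives the next term.

ekeeeeekeekeeeeekeekeeeeekeekeeeeekeekeeeeekeekeeeeeke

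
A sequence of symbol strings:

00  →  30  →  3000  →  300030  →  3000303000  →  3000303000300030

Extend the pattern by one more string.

From term 3 onward, concatenate the last term with the second-to-last: 30·00 = 3000, 3000·30 = 300030, …
The next term joins 3000303000300030 and 3000303000.

30003030003000303000303000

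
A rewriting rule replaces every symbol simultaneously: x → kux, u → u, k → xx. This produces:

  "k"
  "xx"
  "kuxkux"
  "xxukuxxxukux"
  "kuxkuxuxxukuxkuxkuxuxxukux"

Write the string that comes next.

xxukuxxxukuxukuxkuxuxxukuxxxukuxxxukuxukuxkuxuxxukux

Applying the rule to each of the 26 symbols of kuxkuxuxxukuxkuxkuxuxxukux gives the pieces xx u kux xx u kux u kux kux u xx u kux xx u kux xx u kux u kux kux u xx u kux, which concatenate to the answer.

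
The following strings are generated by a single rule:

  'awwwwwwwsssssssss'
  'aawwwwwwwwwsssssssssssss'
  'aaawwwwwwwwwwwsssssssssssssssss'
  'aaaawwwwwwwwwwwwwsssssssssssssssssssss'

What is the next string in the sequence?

aaaaawwwwwwwwwwwwwwwsssssssssssssssssssssssss

Each string has the form a^{n-1} w^{2n+3} s^{4n+1}, where the shown terms are n = 2, 3, 4, 5.
For the next term, n = 6, so the run lengths are 5, 15, 25.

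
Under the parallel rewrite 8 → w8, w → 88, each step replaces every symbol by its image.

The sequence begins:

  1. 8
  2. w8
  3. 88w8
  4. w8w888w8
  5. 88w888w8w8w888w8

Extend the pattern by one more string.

Replace each of the 16 characters of 88w888w8w8w888w8 in place — w8 w8 88 w8 w8 w8 88 w8 88 w8 88 w8 w8 w8 88 w8 — and concatenate.

w8w888w8w8w888w888w888w8w8w888w8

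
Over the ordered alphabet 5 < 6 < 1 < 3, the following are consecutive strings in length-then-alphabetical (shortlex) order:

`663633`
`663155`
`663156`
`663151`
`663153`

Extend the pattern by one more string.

Treat 663153 as a base-4 numeral over the given alphabet and add one, carrying through any trailing 3's.

663165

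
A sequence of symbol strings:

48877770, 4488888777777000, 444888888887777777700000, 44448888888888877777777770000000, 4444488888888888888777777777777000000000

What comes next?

444444888888888888888887777777777777700000000000

The n-th term is n 4's then 3n-1 8's then 2n+2 7's then 2n-1 0's (n = 1, 2, …).
For the next term, n = 6, so the run lengths are 6, 17, 14, 11.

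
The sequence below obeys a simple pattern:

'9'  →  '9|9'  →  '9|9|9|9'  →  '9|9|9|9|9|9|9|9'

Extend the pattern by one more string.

9|9|9|9|9|9|9|9|9|9|9|9|9|9|9|9

Every step duplicates the string with '|' between the halves.
One more doubling of 9|9|9|9|9|9|9|9 gives the answer.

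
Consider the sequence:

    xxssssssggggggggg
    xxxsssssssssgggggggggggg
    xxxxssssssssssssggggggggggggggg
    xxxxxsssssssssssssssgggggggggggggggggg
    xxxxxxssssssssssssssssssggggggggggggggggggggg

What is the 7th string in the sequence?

xxxxxxxxssssssssssssssssssssssssggggggggggggggggggggggggggg

Term n consists of n x's, followed by 3n s's, followed by 3n+3 g's, where the shown terms are n = 2, 3, 4, 5, 6.
At n = 8 the blocks have lengths 8, 24, 27.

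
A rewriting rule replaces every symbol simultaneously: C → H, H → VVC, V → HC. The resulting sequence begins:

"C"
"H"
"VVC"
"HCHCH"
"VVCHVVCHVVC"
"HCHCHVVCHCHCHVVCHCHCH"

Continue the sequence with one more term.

VVCHVVCHVVCHCHCHVVCHVVCHVVCHCHCHVVCHVVCHVVC

Applying the rule to each of the 21 symbols of HCHCHVVCHCHCHVVCHCHCH gives the pieces VVC H VVC H VVC HC HC H VVC H VVC H VVC HC HC H VVC H VVC H VVC, which concatenate to the answer.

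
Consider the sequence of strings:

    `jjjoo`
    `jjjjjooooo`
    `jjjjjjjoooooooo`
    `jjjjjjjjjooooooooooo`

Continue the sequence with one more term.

Term n consists of 2n+1 j's, followed by 3n-1 o's (n = 1, 2, …).
Setting n = 5 gives 11, 14 characters in each block.

jjjjjjjjjjjoooooooooooooo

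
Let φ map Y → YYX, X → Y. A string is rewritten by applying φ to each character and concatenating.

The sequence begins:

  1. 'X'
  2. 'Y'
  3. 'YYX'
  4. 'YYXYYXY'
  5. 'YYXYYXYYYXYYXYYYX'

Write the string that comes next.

Applying the rule to each of the 17 symbols of YYXYYXYYYXYYXYYYX gives the pieces YYX YYX Y YYX YYX Y YYX YYX YYX Y YYX YYX Y YYX YYX YYX Y, which concatenate to the answer.

YYXYYXYYYXYYXYYYXYYXYYXYYYXYYXYYYXYYXYYXY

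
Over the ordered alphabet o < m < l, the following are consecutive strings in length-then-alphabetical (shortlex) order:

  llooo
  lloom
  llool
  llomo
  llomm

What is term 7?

Stepping forward 2 times from llomm: llomm → lloml, then the target.

llolo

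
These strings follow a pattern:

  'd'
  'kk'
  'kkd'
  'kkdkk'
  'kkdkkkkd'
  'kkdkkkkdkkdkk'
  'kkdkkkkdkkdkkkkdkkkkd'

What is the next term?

kkdkkkkdkkdkkkkdkkkkdkkdkkkkdkkdkk

Each term (from the third on) is the previous term followed by the one before it: term 3 = kk·d = kkd.
So term 8 is kkdkkkkdkkdkkkkdkkkkd·kkdkkkkdkkdkk.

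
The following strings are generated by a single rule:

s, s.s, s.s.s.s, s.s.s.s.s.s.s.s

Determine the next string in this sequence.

s(k+1) = s(k)·.·s(k) — each term doubles the last with '.' between the halves.
Doubling s.s.s.s.s.s.s.s with '.' between the halves:

s.s.s.s.s.s.s.s.s.s.s.s.s.s.s.s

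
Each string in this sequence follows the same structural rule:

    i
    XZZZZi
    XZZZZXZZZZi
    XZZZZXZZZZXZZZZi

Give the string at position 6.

The strings grow by a fixed prefix XZZZZ each time.
From XZZZZXZZZZXZZZZi, 2 further steps: XZZZZXZZZZXZZZZi → XZZZZXZZZZXZZZZXZZZZi → (answer).

XZZZZXZZZZXZZZZXZZZZXZZZZi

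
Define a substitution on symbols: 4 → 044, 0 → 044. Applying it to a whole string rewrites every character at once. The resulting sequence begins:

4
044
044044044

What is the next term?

044044044044044044044044044

Rewriting each symbol of 044044044: 0→044, 4→044, 4→044, 0→044, 4→044, 4→044, 0→044, 4→044, 4→044, which concatenates to 044 044 044 044 044 044 044 044 044.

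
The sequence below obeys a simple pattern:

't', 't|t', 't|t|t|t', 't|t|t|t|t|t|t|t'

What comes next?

Every step duplicates the string with '|' between the halves.
Doubling t|t|t|t|t|t|t|t with '|' between the halves:

t|t|t|t|t|t|t|t|t|t|t|t|t|t|t|t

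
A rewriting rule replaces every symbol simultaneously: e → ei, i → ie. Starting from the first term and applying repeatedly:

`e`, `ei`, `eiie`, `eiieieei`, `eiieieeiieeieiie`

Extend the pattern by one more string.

Rewriting the 16 symbols of eiieieeiieeieiie one by one yields ei ie ie ei ie ei ei ie ie ei ei ie ei ie ie ei; concatenated:

eiieieeiieeieiieieeieiieeiieieei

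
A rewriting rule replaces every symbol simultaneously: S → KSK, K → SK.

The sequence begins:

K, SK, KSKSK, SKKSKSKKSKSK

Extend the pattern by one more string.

Apply φ to SKKSKSKKSKSK symbol by symbol: S→KSK, K→SK, K→SK, S→KSK, K→SK, S→KSK, K→SK, K→SK, S→KSK, K→SK, S→KSK, K→SK; joined: KSK SK SK KSK SK KSK SK SK KSK SK KSK SK.

KSKSKSKKSKSKKSKSKSKKSKSKKSKSK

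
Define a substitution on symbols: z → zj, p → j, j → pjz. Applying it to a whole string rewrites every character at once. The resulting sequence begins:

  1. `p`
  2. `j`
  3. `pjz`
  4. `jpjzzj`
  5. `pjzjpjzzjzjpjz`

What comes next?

Rewriting the 14 symbols of pjzjpjzzjzjpjz one by one yields j pjz zj pjz j pjz zj zj pjz zj pjz j pjz zj; concatenated:

jpjzzjpjzjpjzzjzjpjzzjpjzjpjzzj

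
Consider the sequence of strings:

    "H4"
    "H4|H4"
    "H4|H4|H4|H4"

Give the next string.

s(k+1) = s(k)·|·s(k) — each term doubles the last with '|' between the halves.
Doubling H4|H4|H4|H4 with '|' between the halves:

H4|H4|H4|H4|H4|H4|H4|H4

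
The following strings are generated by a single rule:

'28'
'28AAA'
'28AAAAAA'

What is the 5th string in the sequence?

28AAAAAAAAAAAA

Each term is the previous one with AAA appended.
From 28AAAAAA, 2 further steps: 28AAAAAA → 28AAAAAAAAA → (answer).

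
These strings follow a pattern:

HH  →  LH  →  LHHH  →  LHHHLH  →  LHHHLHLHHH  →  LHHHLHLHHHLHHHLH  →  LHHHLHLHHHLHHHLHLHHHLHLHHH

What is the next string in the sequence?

Each term (from the third on) is the previous term followed by the one before it: term 3 = LH·HH = LHHH.
The next term joins LHHHLHLHHHLHHHLHLHHHLHLHHH and LHHHLHLHHHLHHHLH.

LHHHLHLHHHLHHHLHLHHHLHLHHHLHHHLHLHHHLHHHLH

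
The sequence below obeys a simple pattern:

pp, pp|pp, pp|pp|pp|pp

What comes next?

pp|pp|pp|pp|pp|pp|pp|pp

Each string is two copies of the previous one joined by '|'.
So the next term is two copies of pp|pp|pp|pp with '|' between the halves.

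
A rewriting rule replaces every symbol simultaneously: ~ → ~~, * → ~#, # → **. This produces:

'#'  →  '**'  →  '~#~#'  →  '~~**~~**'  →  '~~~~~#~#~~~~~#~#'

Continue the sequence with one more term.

~~~~~~~~~~**~~**~~~~~~~~~~**~~**

Applying the rule to each of the 16 symbols of ~~~~~#~#~~~~~#~# gives the pieces ~~ ~~ ~~ ~~ ~~ ** ~~ ** ~~ ~~ ~~ ~~ ~~ ** ~~ **, which concatenate to the answer.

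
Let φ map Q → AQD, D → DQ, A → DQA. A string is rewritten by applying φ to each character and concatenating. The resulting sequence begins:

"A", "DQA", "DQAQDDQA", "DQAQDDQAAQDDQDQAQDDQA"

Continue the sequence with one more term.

DQAQDDQAAQDDQDQAQDDQADQAAQDDQDQAQDDQAQDDQAAQDDQDQAQDDQA

Replace each of the 21 characters of DQAQDDQAAQDDQDQAQDDQA in place — DQ AQD DQA AQD DQ DQ AQD DQA DQA AQD DQ DQ AQD DQ AQD DQA AQD DQ DQ AQD DQA — and concatenate.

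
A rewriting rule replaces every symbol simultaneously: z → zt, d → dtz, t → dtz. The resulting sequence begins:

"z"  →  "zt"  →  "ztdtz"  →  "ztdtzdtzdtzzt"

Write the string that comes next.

ztdtzdtzdtzztdtzdtzztdtzdtzztztdtz

φ(ztdtzdtzdtzzt) expands symbol-by-symbol to zt dtz dtz dtz zt dtz dtz zt dtz dtz zt zt dtz; joining the 13 pieces gives the next term.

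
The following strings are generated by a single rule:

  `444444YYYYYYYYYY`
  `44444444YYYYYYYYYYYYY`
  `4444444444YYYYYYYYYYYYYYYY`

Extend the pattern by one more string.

Term n consists of 2n 4's, followed by 3n+1 Y's, where the shown terms are n = 3, 4, 5.
For the next term, n = 6, so the run lengths are 12, 19.

444444444444YYYYYYYYYYYYYYYYYYY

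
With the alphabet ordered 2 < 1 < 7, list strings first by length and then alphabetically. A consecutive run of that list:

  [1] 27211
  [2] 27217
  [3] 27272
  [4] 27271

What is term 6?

27122

Stepping forward 2 times from 27271: 27271 → 27277, then the target.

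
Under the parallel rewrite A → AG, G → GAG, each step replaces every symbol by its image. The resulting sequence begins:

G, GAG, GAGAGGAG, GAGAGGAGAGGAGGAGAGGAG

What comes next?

GAGAGGAGAGGAGGAGAGGAGAGGAGGAGAGGAGGAGAGGAGAGGAGGAGAGGAG

Applying the rule to each of the 21 symbols of GAGAGGAGAGGAGGAGAGGAG gives the pieces GAG AG GAG AG GAG GAG AG GAG AG GAG GAG AG GAG GAG AG GAG AG GAG GAG AG GAG, which concatenate to the answer.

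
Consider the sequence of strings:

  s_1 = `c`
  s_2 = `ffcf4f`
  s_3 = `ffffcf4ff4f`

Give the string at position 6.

Every step adds ff to the front and f4f to the end of the previous string.
From ffffcf4ff4f, 3 further steps: ffffcf4ff4f → ffffffcf4ff4ff4f → ffffffffcf4ff4ff4ff4f → (answer).

ffffffffffcf4ff4ff4ff4ff4f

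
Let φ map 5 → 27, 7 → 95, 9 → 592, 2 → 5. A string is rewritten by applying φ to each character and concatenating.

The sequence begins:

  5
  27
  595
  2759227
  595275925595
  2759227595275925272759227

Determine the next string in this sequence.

φ(2759227595275925272759227) expands symbol-by-symbol to 5 95 27 592 5 5 95 27 592 27 5 95 27 592 5 27 5 95 5 95 27 592 5 5 95; joining the 25 pieces gives the next term.

595275925595275922759527592527595595275925595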